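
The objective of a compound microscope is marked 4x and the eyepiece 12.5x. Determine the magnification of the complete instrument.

The overall magnification of a compound microscope is the product of the objective and eyepiece magnifications:
M = M_obj x M_eye = 4 x 12.5 = 50.

50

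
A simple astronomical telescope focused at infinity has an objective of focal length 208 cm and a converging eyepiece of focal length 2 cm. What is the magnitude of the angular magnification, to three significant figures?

|M| = f_obj/|f_eye| = 208/2 = 104.000.

104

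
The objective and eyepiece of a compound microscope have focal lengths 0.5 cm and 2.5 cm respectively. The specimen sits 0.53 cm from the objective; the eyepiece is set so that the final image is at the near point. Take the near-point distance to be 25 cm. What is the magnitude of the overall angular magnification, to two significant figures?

180

Objective: 1/d_i = 1/f_obj - 1/d_o = 1/0.5 - 1/0.53 = 0.11321 cm^-1, so d_i = 8.833 cm.
m_obj = -d_i/d_o = -8.833/0.53 = -16.667.
Eyepiece angular magnification (image at near point): M_eye = 1 + D/f_e = 1 + 25/2.5 = 11.000.
Overall M = m_obj x M_eye = (-16.667)(11.000) = -183.33.
|M| = 183.33.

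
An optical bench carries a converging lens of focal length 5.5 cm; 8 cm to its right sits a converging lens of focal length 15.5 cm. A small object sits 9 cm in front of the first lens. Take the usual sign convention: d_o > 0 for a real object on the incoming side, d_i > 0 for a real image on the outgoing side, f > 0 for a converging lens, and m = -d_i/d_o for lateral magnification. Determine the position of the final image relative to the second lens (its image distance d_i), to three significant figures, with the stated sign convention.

Applying the thin-lens equation to the first lens, 1/5.5 = 1/9 + 1/d_i1, which gives d_i1 = 14.143 cm.
This image would form 14.143 cm past lens 1, i.e. 6.143 cm beyond lens 2, so it is a virtual object for lens 2: d_o2 = 8 - 14.143 = -6.143 cm.
Applying the thin-lens equation again with f_2 = 15.5 cm and d_o2 = -6.143 cm gives d_i2 = 4.399 cm.

4.40 cm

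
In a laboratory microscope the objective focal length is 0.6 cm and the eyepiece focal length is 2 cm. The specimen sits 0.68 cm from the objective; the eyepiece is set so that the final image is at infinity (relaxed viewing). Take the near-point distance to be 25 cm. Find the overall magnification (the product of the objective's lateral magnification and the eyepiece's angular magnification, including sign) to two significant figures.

Objective: 1/d_i = 1/f_obj - 1/d_o = 1/0.6 - 1/0.68 = 0.19608 cm^-1, so d_i = 5.100 cm.
m_obj = -d_i/d_o = -5.100/0.68 = -7.500.
Eyepiece angular magnification (image at infinity): M_eye = D/f_e = 25/2 = 12.500.
Overall M = m_obj x M_eye = (-7.500)(12.500) = -93.75.

-94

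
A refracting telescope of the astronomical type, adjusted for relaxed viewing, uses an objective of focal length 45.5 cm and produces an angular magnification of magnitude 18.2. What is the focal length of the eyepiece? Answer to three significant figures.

2.50 cm

|M| = f_obj/f_eye, so f_eye = f_obj/|M| = 45.5/18.2 = 2.500 cm.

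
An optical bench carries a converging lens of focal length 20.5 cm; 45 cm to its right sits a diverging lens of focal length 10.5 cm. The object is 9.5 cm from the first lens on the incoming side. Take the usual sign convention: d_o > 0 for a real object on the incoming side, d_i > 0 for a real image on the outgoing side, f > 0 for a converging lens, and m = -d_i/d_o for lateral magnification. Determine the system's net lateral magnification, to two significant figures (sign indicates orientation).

Applying the thin-lens equation to the first lens, 1/20.5 = 1/9.5 + 1/d_i1, which gives d_i1 = -17.705 cm.
Its lateral magnification is m_1 = -d_i1/d_o1 = -(-17.705)/9.5 = 1.8636.
With d_i1 < 0 the first image is virtual and lies on the object side; the object distance for lens 2 is d_o2 = 45 - (-17.705) = 62.705 cm.
Applying the thin-lens equation again with f_2 = -10.5 cm and d_o2 = 62.705 cm gives d_i2 = -8.994 cm.
m_2 = -(-8.994)/(62.705) = 0.1434.
Overall magnification: m = m_1 m_2 = 0.2673.

0.27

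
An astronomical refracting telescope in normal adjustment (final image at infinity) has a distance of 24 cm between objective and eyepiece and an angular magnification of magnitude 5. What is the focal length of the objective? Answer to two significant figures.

In normal adjustment the tube length equals f_obj + f_eye and |M| = f_obj/f_eye.
So f_obj = 5 f_eye and 5 f_eye + f_eye = 24 cm, giving f_eye = 24/6 = 4.000 cm and f_obj = 20.000 cm.

20 cm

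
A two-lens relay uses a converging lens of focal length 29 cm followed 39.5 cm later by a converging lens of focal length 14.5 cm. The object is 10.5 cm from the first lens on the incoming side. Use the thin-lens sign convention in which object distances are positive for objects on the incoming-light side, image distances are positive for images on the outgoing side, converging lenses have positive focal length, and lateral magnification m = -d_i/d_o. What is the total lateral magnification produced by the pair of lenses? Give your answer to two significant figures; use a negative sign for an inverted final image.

Applying the thin-lens equation to the first lens, 1/29 = 1/10.5 + 1/d_i1, which gives d_i1 = -16.459 cm.
Its lateral magnification is m_1 = -d_i1/d_o1 = -(-16.459)/10.5 = 1.5676.
With d_i1 < 0 the first image is virtual and lies on the object side; the object distance for lens 2 is d_o2 = 39.5 - (-16.459) = 55.959 cm.
Applying the thin-lens equation again with f_2 = 14.5 cm and d_o2 = 55.959 cm gives d_i2 = 19.571 cm.
m_2 = -(19.571)/(55.959) = -0.3497.
Total m = m_1 x m_2 = (1.5676)(-0.3497) = -0.5482.

-0.55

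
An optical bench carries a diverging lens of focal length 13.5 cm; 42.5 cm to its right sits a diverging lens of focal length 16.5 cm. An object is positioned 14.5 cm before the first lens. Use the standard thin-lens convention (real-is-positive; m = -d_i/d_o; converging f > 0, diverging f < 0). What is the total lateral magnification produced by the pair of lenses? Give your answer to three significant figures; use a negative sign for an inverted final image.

Applying the thin-lens equation to the first lens, 1/(-13.5) = 1/14.5 + 1/d_i1, which gives d_i1 = -6.991 cm.
Its lateral magnification is m_1 = -d_i1/d_o1 = -(-6.991)/14.5 = 0.4821.
With d_i1 < 0 the first image is virtual and lies on the object side; the object distance for lens 2 is d_o2 = 42.5 - (-6.991) = 49.491 cm.
Applying the thin-lens equation again with f_2 = -16.5 cm and d_o2 = 49.491 cm gives d_i2 = -12.374 cm.
m_2 = -(-12.374)/(49.491) = 0.2500.
Total m = m_1 x m_2 = (0.4821)(0.2500) = 0.1206.

0.121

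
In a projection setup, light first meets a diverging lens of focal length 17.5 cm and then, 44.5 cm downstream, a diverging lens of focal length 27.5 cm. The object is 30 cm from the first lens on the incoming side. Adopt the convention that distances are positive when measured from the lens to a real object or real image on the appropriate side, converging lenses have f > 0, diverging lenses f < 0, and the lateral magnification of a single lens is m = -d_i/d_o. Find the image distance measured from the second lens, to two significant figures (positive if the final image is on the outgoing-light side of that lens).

-18 cm

First lens: d_i1 = 1/(1/(-17.5) - 1/30) = -11.053 cm.
With d_i1 < 0 the first image is virtual and lies on the object side; the object distance for lens 2 is d_o2 = 44.5 - (-11.053) = 55.553 cm.
Second lens: d_i2 = 1/(1/(-27.5) - 1/(55.553)) = -18.394 cm.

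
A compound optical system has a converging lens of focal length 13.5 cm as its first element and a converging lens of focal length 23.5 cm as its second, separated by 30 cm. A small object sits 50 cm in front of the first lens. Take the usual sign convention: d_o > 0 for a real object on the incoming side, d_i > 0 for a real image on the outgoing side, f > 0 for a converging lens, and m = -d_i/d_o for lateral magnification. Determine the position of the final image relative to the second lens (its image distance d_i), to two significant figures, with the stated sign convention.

-23 cm

Lens 1: 1/d_i1 = 1/f_1 - 1/d_o1 = 1/13.5 - 1/50 = 0.05407 cm^-1, so d_i1 = 18.493 cm.
That image sits 11.507 cm in front of the second lens, so d_o2 = 11.507 cm.
Lens 2: 1/d_i2 = 1/f_2 - 1/d_o2 = 1/23.5 - 1/(11.507) = -0.04435 cm^-1, so d_i2 = -22.547 cm.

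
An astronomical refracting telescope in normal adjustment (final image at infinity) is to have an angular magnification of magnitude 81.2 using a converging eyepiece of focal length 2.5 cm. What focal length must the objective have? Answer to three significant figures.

|M| = f_obj/|f_eye|, so f_obj = |M| x |f_eye| = 81.2 x 2.5 = 203.000 cm.

203 cm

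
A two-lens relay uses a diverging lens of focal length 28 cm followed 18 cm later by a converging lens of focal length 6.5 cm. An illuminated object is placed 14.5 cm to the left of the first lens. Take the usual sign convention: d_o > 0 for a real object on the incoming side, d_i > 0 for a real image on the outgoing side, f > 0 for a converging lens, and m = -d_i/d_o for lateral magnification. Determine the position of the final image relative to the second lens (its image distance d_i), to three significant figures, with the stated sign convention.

First lens: d_i1 = 1/(1/(-28) - 1/14.5) = -9.553 cm.
The intermediate image is virtual, 9.553 cm to the left of lens 1, so d_o2 = L - d_i1 = 18 - (-9.553) = 27.553 cm.
Second lens: d_i2 = 1/(1/6.5 - 1/(27.553)) = 8.507 cm.

8.51 cm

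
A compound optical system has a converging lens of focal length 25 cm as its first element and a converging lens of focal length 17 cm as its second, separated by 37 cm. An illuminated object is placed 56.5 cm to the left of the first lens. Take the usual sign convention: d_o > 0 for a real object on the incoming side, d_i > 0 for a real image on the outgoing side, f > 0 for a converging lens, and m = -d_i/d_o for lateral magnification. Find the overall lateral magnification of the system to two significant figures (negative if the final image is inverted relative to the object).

First lens: d_i1 = 1/(1/25 - 1/56.5) = 44.841 cm.
m_1 = -(44.841)/56.5 = -0.7937.
Since 44.841 cm > 37 cm, the first image lies past the second lens and serves as a virtual object: d_o2 = L - d_i1 = -7.841 cm.
Second lens: d_i2 = 1/(1/17 - 1/(-7.841)) = 5.366 cm.
m_2 = -(5.366)/(-7.841) = 0.6843.
Overall magnification: m = m_1 m_2 = -0.5431.

-0.54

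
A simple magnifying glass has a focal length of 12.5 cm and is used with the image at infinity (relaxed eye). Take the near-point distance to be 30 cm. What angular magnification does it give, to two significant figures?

2.4

M = D/f = 30/12.5 = 2.400.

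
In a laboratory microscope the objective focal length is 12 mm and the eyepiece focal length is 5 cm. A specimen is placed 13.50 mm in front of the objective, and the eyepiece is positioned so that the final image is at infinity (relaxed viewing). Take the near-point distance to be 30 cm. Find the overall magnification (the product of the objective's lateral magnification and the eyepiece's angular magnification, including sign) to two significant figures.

Convert to cm: f_obj = 12 mm = 1.2 cm; d_o = 13.50 mm = 1.35 cm.
Objective: 1/d_i = 1/f_obj - 1/d_o = 1/1.2 - 1/1.35 = 0.09259 cm^-1, so d_i = 10.800 cm.
m_obj = -d_i/d_o = -10.800/1.35 = -8.000.
Eyepiece angular magnification (image at infinity): M_eye = D/f_e = 30/5 = 6.000.
Overall M = m_obj x M_eye = (-8.000)(6.000) = -48.00.

-48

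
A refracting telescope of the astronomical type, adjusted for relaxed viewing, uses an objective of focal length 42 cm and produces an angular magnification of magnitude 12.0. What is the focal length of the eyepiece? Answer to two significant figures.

3.5 cm

|M| = f_obj/f_eye, so f_eye = f_obj/|M| = 42/12.0 = 3.500 cm.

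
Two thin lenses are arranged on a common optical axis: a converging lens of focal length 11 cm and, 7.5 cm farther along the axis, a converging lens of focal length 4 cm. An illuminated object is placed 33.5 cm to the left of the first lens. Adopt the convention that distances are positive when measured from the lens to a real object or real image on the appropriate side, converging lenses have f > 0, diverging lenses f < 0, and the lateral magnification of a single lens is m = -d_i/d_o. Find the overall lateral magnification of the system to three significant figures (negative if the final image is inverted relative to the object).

-0.152

Lens 1: 1/d_i1 = 1/f_1 - 1/d_o1 = 1/11 - 1/33.5 = 0.06106 cm^-1, so d_i1 = 16.378 cm.
m_1 = -(16.378)/33.5 = -0.4889.
Since 16.378 cm > 7.5 cm, the first image lies past the second lens and serves as a virtual object: d_o2 = L - d_i1 = -8.878 cm.
Lens 2: 1/d_i2 = 1/f_2 - 1/d_o2 = 1/4 - 1/(-8.878) = 0.36264 cm^-1, so d_i2 = 2.758 cm.
m_2 = -(2.758)/(-8.878) = 0.3106.
Overall magnification: m = m_1 m_2 = -0.1519.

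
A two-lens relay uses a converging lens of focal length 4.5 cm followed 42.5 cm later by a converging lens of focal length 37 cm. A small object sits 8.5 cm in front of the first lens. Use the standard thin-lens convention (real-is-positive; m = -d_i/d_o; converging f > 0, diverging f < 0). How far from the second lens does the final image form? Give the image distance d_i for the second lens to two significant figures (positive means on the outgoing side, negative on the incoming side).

Applying the thin-lens equation to the first lens, 1/4.5 = 1/8.5 + 1/d_i1, which gives d_i1 = 9.563 cm.
That image sits 32.938 cm in front of the second lens, so d_o2 = 32.938 cm.
Applying the thin-lens equation again with f_2 = 37 cm and d_o2 = 32.938 cm gives d_i2 = -299.985 cm.

-300 cm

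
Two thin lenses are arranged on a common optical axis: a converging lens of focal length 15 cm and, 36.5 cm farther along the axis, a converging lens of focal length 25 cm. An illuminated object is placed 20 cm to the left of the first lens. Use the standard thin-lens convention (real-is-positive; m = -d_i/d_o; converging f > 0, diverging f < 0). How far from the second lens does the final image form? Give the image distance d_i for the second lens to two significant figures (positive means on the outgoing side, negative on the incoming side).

First lens: d_i1 = 1/(1/15 - 1/20) = 60.000 cm.
Since 60.000 cm > 36.5 cm, the first image lies past the second lens and serves as a virtual object: d_o2 = L - d_i1 = -23.500 cm.
Second lens: d_i2 = 1/(1/25 - 1/(-23.500)) = 12.113 cm.

12 cm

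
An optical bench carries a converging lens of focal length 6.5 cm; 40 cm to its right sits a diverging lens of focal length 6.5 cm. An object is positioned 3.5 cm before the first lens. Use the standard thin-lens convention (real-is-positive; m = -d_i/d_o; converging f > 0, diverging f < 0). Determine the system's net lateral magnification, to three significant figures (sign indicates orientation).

Lens 1: 1/d_i1 = 1/f_1 - 1/d_o1 = 1/6.5 - 1/3.5 = -0.13187 cm^-1, so d_i1 = -7.583 cm.
m_1 = -(-7.583)/3.5 = 2.1667.
With d_i1 < 0 the first image is virtual and lies on the object side; the object distance for lens 2 is d_o2 = 40 - (-7.583) = 47.583 cm.
Lens 2: 1/d_i2 = 1/f_2 - 1/d_o2 = 1/(-6.5) - 1/(47.583) = -0.17486 cm^-1, so d_i2 = -5.719 cm.
m_2 = -(-5.719)/(47.583) = 0.1202.
Total m = m_1 x m_2 = (2.1667)(0.1202) = 0.2604.

0.260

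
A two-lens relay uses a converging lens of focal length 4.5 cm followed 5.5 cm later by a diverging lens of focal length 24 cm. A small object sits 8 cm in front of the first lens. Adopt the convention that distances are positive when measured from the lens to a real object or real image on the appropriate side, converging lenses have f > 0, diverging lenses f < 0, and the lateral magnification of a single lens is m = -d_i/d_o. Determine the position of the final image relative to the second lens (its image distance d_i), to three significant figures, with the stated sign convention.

First lens: d_i1 = 1/(1/4.5 - 1/8) = 10.286 cm.
Since 10.286 cm > 5.5 cm, the first image lies past the second lens and serves as a virtual object: d_o2 = L - d_i1 = -4.786 cm.
Second lens: d_i2 = 1/(1/(-24) - 1/(-4.786)) = 5.978 cm.

5.98 cm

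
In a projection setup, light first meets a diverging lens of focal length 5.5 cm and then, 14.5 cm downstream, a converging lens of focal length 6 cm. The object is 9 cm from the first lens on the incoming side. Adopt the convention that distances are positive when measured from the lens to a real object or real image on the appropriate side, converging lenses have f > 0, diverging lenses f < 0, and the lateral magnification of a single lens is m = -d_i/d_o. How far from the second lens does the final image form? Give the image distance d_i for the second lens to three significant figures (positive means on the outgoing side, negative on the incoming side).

Applying the thin-lens equation to the first lens, 1/(-5.5) = 1/9 + 1/d_i1, which gives d_i1 = -3.414 cm.
With d_i1 < 0 the first image is virtual and lies on the object side; the object distance for lens 2 is d_o2 = 14.5 - (-3.414) = 17.914 cm.
Applying the thin-lens equation again with f_2 = 6 cm and d_o2 = 17.914 cm gives d_i2 = 9.022 cm.

9.02 cm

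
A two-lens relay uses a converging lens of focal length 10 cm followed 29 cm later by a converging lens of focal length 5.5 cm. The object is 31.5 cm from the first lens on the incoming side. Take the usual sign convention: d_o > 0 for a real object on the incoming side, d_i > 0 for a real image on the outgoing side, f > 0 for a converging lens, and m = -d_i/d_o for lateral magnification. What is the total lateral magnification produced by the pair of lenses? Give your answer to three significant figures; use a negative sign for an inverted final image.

0.289

Lens 1: 1/d_i1 = 1/f_1 - 1/d_o1 = 1/10 - 1/31.5 = 0.06825 cm^-1, so d_i1 = 14.651 cm.
m_1 = -(14.651)/31.5 = -0.4651.
Object distance for lens 2: d_o2 = 29 - 14.651 = 14.349 cm.
Lens 2: 1/d_i2 = 1/f_2 - 1/d_o2 = 1/5.5 - 1/(14.349) = 0.11213 cm^-1, so d_i2 = 8.919 cm.
m_2 = -(8.919)/(14.349) = -0.6216.
Overall magnification: m = m_1 m_2 = 0.2891.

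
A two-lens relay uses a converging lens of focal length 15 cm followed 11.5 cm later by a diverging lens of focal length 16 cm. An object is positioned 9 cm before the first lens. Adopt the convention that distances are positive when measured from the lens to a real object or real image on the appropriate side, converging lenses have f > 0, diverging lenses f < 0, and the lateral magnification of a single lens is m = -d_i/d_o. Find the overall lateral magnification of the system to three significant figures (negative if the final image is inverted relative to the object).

Lens 1: 1/d_i1 = 1/f_1 - 1/d_o1 = 1/15 - 1/9 = -0.04444 cm^-1, so d_i1 = -22.500 cm.
m_1 = -(-22.500)/9 = 2.5000.
With d_i1 < 0 the first image is virtual and lies on the object side; the object distance for lens 2 is d_o2 = 11.5 - (-22.500) = 34.000 cm.
Lens 2: 1/d_i2 = 1/f_2 - 1/d_o2 = 1/(-16) - 1/(34.000) = -0.09191 cm^-1, so d_i2 = -10.880 cm.
m_2 = -(-10.880)/(34.000) = 0.3200.
The system's lateral magnification is m_1 m_2 = (2.5000)(0.3200) = 0.8000.

0.800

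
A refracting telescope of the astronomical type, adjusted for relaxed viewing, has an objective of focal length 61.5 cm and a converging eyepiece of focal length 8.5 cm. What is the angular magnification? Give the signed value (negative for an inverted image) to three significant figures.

M = -f_obj/f_eye = -61.5/(8.5) = -7.235.

-7.24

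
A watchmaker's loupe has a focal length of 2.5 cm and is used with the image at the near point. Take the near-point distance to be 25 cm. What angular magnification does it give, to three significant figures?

M = 1 + D/f = 1 + 25/2.5 = 11.000.

11.0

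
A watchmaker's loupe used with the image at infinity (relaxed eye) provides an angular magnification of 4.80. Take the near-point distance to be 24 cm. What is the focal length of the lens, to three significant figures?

For the image at infinity, M = D/f.
f = D/M = 24/4.8 = 5.000 cm.

5.00 cm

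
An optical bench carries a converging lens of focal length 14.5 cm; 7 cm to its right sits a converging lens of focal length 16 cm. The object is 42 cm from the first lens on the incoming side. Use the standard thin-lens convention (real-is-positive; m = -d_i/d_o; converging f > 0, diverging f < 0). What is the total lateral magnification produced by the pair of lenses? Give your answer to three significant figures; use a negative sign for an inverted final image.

-0.271

First lens: d_i1 = 1/(1/14.5 - 1/42) = 22.145 cm.
m_1 = -(22.145)/42 = -0.5273.
Since 22.145 cm > 7 cm, the first image lies past the second lens and serves as a virtual object: d_o2 = L - d_i1 = -15.145 cm.
Second lens: d_i2 = 1/(1/16 - 1/(-15.145)) = 7.781 cm.
m_2 = -(7.781)/(-15.145) = 0.5137.
Total m = m_1 x m_2 = (-0.5273)(0.5137) = -0.2709.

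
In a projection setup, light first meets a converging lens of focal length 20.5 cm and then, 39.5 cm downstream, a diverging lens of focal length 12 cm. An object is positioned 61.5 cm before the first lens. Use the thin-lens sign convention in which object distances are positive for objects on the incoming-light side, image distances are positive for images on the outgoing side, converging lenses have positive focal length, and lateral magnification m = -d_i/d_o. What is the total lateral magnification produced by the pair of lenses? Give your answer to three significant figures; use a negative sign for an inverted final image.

-0.289

Applying the thin-lens equation to the first lens, 1/20.5 = 1/61.5 + 1/d_i1, which gives d_i1 = 30.750 cm.
Its lateral magnification is m_1 = -d_i1/d_o1 = -(30.750)/61.5 = -0.5000.
That image sits 8.750 cm in front of the second lens, so d_o2 = 8.750 cm.
Applying the thin-lens equation again with f_2 = -12 cm and d_o2 = 8.750 cm gives d_i2 = -5.060 cm.
m_2 = -(-5.060)/(8.750) = 0.5783.
The system's lateral magnification is m_1 m_2 = (-0.5000)(0.5783) = -0.2892.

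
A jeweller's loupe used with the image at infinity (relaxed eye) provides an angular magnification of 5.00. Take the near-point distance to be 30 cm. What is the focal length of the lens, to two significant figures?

6.0 cm

For the image at infinity, M = D/f.
f = D/M = 30/5.0 = 6.000 cm.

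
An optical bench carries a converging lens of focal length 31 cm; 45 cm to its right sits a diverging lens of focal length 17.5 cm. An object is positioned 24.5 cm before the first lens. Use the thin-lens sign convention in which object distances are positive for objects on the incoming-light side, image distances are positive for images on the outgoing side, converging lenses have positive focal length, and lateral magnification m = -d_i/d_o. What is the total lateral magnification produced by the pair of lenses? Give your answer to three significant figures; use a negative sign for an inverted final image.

Applying the thin-lens equation to the first lens, 1/31 = 1/24.5 + 1/d_i1, which gives d_i1 = -116.846 cm.
Its lateral magnification is m_1 = -d_i1/d_o1 = -(-116.846)/24.5 = 4.7692.
The intermediate image is virtual, 116.846 cm to the left of lens 1, so d_o2 = L - d_i1 = 45 - (-116.846) = 161.846 cm.
Applying the thin-lens equation again with f_2 = -17.5 cm and d_o2 = 161.846 cm gives d_i2 = -15.792 cm.
m_2 = -(-15.792)/(161.846) = 0.0976.
The system's lateral magnification is m_1 m_2 = (4.7692)(0.0976) = 0.4654.

0.465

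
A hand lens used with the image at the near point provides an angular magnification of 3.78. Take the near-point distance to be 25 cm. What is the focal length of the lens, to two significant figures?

For the image at the near point, M = 1 + D/f.
f = D/(M - 1) = 25/(3.78 - 1) = 8.993 cm.

9.0 cm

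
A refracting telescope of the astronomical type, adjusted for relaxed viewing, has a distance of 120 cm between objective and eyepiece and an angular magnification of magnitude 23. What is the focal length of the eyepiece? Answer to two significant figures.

5.0 cm

In normal adjustment the tube length equals f_obj + f_eye and |M| = f_obj/f_eye.
So f_obj = 23 f_eye and 23 f_eye + f_eye = 120 cm, giving f_eye = 120/24 = 5.000 cm and f_obj = 115.000 cm.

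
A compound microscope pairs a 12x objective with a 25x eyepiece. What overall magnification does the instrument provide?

The overall magnification of a compound microscope is the product of the objective and eyepiece magnifications:
M = M_obj x M_eye = 12 x 25 = 300.

300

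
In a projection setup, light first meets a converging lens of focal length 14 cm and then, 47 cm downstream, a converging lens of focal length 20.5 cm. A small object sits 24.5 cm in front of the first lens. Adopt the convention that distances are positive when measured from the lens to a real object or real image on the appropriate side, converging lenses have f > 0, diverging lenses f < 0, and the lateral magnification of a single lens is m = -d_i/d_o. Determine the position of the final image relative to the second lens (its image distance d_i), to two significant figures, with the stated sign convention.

-48 cm

Lens 1: 1/d_i1 = 1/f_1 - 1/d_o1 = 1/14 - 1/24.5 = 0.03061 cm^-1, so d_i1 = 32.667 cm.
Object distance for lens 2: d_o2 = 47 - 32.667 = 14.333 cm.
Lens 2: 1/d_i2 = 1/f_2 - 1/d_o2 = 1/20.5 - 1/(14.333) = -0.02099 cm^-1, so d_i2 = -47.649 cm.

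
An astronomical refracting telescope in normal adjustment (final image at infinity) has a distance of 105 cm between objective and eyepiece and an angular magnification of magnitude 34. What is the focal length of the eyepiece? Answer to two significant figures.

In normal adjustment the tube length equals f_obj + f_eye and |M| = f_obj/f_eye.
So f_obj = 34 f_eye and 34 f_eye + f_eye = 105 cm, giving f_eye = 105/35 = 3.000 cm and f_obj = 102.000 cm.

3.0 cm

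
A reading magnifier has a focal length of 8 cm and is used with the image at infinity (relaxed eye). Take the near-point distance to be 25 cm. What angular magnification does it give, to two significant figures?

M = D/f = 25/8 = 3.125.

3.1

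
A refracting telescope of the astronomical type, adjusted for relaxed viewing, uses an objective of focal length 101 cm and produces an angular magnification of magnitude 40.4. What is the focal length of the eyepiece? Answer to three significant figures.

2.50 cm

|M| = f_obj/f_eye, so f_eye = f_obj/|M| = 101/40.4 = 2.500 cm.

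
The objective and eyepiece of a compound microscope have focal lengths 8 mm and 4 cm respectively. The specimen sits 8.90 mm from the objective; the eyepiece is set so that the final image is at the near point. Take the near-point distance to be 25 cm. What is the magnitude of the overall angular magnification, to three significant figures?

64.4

Convert to cm: f_obj = 8 mm = 0.8 cm; d_o = 8.90 mm = 0.89 cm.
Objective: 1/d_i = 1/f_obj - 1/d_o = 1/0.8 - 1/0.89 = 0.12640 cm^-1, so d_i = 7.911 cm.
m_obj = -d_i/d_o = -7.911/0.89 = -8.889.
Eyepiece angular magnification (image at near point): M_eye = 1 + D/f_e = 1 + 25/4 = 7.250.
Overall M = m_obj x M_eye = (-8.889)(7.250) = -64.44.
|M| = 64.44.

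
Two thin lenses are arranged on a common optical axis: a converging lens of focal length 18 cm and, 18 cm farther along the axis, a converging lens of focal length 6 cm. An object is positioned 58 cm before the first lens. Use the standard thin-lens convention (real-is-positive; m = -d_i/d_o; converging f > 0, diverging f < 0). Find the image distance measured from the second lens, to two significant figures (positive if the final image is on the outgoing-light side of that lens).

3.4 cm

Lens 1: 1/d_i1 = 1/f_1 - 1/d_o1 = 1/18 - 1/58 = 0.03831 cm^-1, so d_i1 = 26.100 cm.
This image would form 26.100 cm past lens 1, i.e. 8.100 cm beyond lens 2, so it is a virtual object for lens 2: d_o2 = 18 - 26.100 = -8.100 cm.
Lens 2: 1/d_i2 = 1/f_2 - 1/d_o2 = 1/6 - 1/(-8.100) = 0.29012 cm^-1, so d_i2 = 3.447 cm.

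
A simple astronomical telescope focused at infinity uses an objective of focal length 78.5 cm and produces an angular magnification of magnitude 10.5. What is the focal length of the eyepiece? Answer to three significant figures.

|M| = f_obj/f_eye, so f_eye = f_obj/|M| = 78.5/10.5 = 7.476 cm.

7.48 cm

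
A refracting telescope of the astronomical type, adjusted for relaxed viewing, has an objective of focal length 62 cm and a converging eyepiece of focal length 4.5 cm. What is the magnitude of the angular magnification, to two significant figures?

14

|M| = f_obj/|f_eye| = 62/4.5 = 13.778.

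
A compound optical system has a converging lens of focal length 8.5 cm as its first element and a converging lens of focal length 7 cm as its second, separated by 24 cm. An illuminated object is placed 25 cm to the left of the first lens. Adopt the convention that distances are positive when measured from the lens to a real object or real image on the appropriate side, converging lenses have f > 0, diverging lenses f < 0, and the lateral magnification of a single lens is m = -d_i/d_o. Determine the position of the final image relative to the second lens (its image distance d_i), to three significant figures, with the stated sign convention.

First lens: d_i1 = 1/(1/8.5 - 1/25) = 12.879 cm.
That image sits 11.121 cm in front of the second lens, so d_o2 = 11.121 cm.
Second lens: d_i2 = 1/(1/7 - 1/(11.121)) = 18.890 cm.

18.9 cm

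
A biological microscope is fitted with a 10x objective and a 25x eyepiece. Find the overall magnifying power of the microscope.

The overall magnification of a compound microscope is the product of the objective and eyepiece magnifications:
M = M_obj x M_eye = 10 x 25 = 250.

250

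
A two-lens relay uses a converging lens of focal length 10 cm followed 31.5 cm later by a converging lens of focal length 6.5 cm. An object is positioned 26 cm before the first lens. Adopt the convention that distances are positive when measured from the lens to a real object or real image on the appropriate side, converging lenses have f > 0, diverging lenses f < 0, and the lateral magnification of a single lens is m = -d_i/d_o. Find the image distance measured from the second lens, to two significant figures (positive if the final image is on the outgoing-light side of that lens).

11 cm

Lens 1: 1/d_i1 = 1/f_1 - 1/d_o1 = 1/10 - 1/26 = 0.06154 cm^-1, so d_i1 = 16.250 cm.
That image sits 15.250 cm in front of the second lens, so d_o2 = 15.250 cm.
Lens 2: 1/d_i2 = 1/f_2 - 1/d_o2 = 1/6.5 - 1/(15.250) = 0.08827 cm^-1, so d_i2 = 11.329 cm.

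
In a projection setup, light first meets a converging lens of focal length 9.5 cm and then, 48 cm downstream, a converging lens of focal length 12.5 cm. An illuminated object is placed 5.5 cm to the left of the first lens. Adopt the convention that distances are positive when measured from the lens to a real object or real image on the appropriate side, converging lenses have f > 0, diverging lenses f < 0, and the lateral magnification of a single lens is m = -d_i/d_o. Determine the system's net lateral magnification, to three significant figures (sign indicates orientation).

-0.611

First lens: d_i1 = 1/(1/9.5 - 1/5.5) = -13.062 cm.
m_1 = -(-13.062)/5.5 = 2.3750.
The intermediate image is virtual, 13.062 cm to the left of lens 1, so d_o2 = L - d_i1 = 48 - (-13.062) = 61.062 cm.
Second lens: d_i2 = 1/(1/12.5 - 1/(61.062)) = 15.718 cm.
m_2 = -(15.718)/(61.062) = -0.2574.
Total m = m_1 x m_2 = (2.3750)(-0.2574) = -0.6113.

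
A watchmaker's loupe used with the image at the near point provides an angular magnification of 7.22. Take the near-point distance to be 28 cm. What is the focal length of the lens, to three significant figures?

4.50 cm

For the image at the near point, M = 1 + D/f.
f = D/(M - 1) = 28/(7.22 - 1) = 4.502 cm.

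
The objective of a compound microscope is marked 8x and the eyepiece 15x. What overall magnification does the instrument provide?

120

The overall magnification of a compound microscope is the product of the objective and eyepiece magnifications:
M = M_obj x M_eye = 8 x 15 = 120.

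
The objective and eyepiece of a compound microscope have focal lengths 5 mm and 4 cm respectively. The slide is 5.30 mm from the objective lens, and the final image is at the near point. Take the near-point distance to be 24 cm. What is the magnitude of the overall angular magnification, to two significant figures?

Convert to cm: f_obj = 5 mm = 0.5 cm; d_o = 5.30 mm = 0.53 cm.
Objective: 1/d_i = 1/f_obj - 1/d_o = 1/0.5 - 1/0.53 = 0.11321 cm^-1, so d_i = 8.833 cm.
m_obj = -d_i/d_o = -8.833/0.53 = -16.667.
Eyepiece angular magnification (image at near point): M_eye = 1 + D/f_e = 1 + 24/4 = 7.000.
Overall M = m_obj x M_eye = (-16.667)(7.000) = -116.67.
|M| = 116.67.

120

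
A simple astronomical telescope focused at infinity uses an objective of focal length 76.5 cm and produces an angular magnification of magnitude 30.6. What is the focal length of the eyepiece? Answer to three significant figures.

2.50 cm

|M| = f_obj/f_eye, so f_eye = f_obj/|M| = 76.5/30.6 = 2.500 cm.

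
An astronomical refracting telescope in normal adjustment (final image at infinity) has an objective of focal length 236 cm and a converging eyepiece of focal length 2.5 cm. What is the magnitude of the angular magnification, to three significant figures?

|M| = f_obj/|f_eye| = 236/2.5 = 94.400.

94.4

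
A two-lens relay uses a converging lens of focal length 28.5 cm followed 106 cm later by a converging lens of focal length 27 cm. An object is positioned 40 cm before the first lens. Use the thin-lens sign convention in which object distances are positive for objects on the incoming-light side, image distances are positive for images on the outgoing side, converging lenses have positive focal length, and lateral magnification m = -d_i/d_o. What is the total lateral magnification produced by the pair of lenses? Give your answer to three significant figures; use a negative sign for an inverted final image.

-3.32

Lens 1: 1/d_i1 = 1/f_1 - 1/d_o1 = 1/28.5 - 1/40 = 0.01009 cm^-1, so d_i1 = 99.130 cm.
m_1 = -(99.130)/40 = -2.4783.
The intermediate image is 99.130 cm to the right of lens 1, so d_o2 = L - d_i1 = 106 - 99.130 = 6.870 cm.
Lens 2: 1/d_i2 = 1/f_2 - 1/d_o2 = 1/27 - 1/(6.870) = -0.10853 cm^-1, so d_i2 = -9.214 cm.
m_2 = -(-9.214)/(6.870) = 1.3413.
Overall magnification: m = m_1 m_2 = -3.3240.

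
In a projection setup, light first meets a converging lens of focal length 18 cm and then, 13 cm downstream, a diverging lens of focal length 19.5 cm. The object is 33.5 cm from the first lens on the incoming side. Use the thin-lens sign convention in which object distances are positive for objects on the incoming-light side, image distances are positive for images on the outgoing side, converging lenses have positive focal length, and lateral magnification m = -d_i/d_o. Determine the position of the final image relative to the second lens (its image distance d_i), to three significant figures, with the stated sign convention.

-78.9 cm

First lens: d_i1 = 1/(1/18 - 1/33.5) = 38.903 cm.
Since 38.903 cm > 13 cm, the first image lies past the second lens and serves as a virtual object: d_o2 = L - d_i1 = -25.903 cm.
Second lens: d_i2 = 1/(1/(-19.5) - 1/(-25.903)) = -78.884 cm.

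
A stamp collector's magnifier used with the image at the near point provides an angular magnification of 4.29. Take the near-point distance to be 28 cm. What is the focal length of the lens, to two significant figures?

8.5 cm

For the image at the near point, M = 1 + D/f.
f = D/(M - 1) = 28/(4.29 - 1) = 8.511 cm.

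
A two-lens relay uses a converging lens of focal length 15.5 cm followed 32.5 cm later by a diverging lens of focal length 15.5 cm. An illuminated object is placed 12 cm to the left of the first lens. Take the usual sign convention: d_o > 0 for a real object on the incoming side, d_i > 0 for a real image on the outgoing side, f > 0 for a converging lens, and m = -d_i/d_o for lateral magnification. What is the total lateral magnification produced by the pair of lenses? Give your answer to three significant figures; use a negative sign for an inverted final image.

0.679

Lens 1: 1/d_i1 = 1/f_1 - 1/d_o1 = 1/15.5 - 1/12 = -0.01882 cm^-1, so d_i1 = -53.143 cm.
m_1 = -(-53.143)/12 = 4.4286.
The intermediate image is virtual, 53.143 cm to the left of lens 1, so d_o2 = L - d_i1 = 32.5 - (-53.143) = 85.643 cm.
Lens 2: 1/d_i2 = 1/f_2 - 1/d_o2 = 1/(-15.5) - 1/(85.643) = -0.07619 cm^-1, so d_i2 = -13.125 cm.
m_2 = -(-13.125)/(85.643) = 0.1532.
Total m = m_1 x m_2 = (4.4286)(0.1532) = 0.6787.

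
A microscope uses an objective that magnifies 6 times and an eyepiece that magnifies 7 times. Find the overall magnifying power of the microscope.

42

The overall magnification of a compound microscope is the product of the objective and eyepiece magnifications:
M = M_obj x M_eye = 6 x 7 = 42.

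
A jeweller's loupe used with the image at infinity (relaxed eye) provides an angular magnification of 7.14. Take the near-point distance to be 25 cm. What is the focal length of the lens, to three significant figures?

3.50 cm

For the image at infinity, M = D/f.
f = D/M = 25/7.14 = 3.501 cm.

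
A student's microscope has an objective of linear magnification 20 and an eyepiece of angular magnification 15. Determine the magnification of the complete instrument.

300

The overall magnification of a compound microscope is the product of the objective and eyepiece magnifications:
M = M_obj x M_eye = 20 x 15 = 300.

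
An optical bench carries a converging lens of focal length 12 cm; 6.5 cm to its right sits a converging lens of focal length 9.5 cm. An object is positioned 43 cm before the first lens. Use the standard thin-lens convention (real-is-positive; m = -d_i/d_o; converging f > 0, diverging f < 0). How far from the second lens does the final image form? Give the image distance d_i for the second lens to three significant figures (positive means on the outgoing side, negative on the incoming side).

4.91 cm

Lens 1: 1/d_i1 = 1/f_1 - 1/d_o1 = 1/12 - 1/43 = 0.06008 cm^-1, so d_i1 = 16.645 cm.
Since 16.645 cm > 6.5 cm, the first image lies past the second lens and serves as a virtual object: d_o2 = L - d_i1 = -10.145 cm.
Lens 2: 1/d_i2 = 1/f_2 - 1/d_o2 = 1/9.5 - 1/(-10.145) = 0.20383 cm^-1, so d_i2 = 4.906 cm.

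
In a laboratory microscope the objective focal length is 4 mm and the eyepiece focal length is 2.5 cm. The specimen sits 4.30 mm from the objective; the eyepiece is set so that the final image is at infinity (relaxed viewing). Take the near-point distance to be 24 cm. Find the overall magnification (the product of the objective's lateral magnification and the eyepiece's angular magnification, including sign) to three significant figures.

-128

Convert to cm: f_obj = 4 mm = 0.4 cm; d_o = 4.30 mm = 0.43 cm.
Objective: 1/d_i = 1/f_obj - 1/d_o = 1/0.4 - 1/0.43 = 0.17442 cm^-1, so d_i = 5.733 cm.
m_obj = -d_i/d_o = -5.733/0.43 = -13.333.
Eyepiece angular magnification (image at infinity): M_eye = D/f_e = 24/2.5 = 9.600.
Overall M = m_obj x M_eye = (-13.333)(9.600) = -128.00.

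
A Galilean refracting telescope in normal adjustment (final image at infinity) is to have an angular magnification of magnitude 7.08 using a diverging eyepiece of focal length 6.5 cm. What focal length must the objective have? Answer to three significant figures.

46.0 cm

|M| = f_obj/|f_eye|, so f_obj = |M| x |f_eye| = 7.08 x 6.5 = 46.020 cm.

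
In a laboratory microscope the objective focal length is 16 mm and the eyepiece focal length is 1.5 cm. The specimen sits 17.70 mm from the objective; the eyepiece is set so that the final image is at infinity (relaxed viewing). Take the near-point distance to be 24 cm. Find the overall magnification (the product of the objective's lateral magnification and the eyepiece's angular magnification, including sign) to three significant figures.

-151

Convert to cm: f_obj = 16 mm = 1.6 cm; d_o = 17.70 mm = 1.77 cm.
Objective: 1/d_i = 1/f_obj - 1/d_o = 1/1.6 - 1/1.77 = 0.06003 cm^-1, so d_i = 16.659 cm.
m_obj = -d_i/d_o = -16.659/1.77 = -9.412.
Eyepiece angular magnification (image at infinity): M_eye = D/f_e = 24/1.5 = 16.000.
Overall M = m_obj x M_eye = (-9.412)(16.000) = -150.59.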